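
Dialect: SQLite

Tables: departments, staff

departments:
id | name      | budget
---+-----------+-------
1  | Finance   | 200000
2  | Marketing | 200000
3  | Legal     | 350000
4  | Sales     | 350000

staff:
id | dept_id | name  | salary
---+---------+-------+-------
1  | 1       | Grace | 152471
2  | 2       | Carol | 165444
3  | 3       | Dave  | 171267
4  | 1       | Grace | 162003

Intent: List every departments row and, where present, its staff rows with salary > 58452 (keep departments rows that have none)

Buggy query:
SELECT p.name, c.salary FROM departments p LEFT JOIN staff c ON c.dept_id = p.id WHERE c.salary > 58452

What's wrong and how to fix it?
Bug: Filtering c.salary in WHERE discards the NULL rows produced by LEFT JOIN, turning it into an inner join

Fix: Put 'c.salary > 58452' in the JOIN's ON clause instead of WHERE

Corrected query:
SELECT p.name, c.salary FROM departments p LEFT JOIN staff c ON c.dept_id = p.id AND c.salary > 58452

Result:
name      | salary
----------+-------
Finance   | 152471
Finance   | 162003
Marketing | 165444
Legal     | 171267
Sales     | NULL  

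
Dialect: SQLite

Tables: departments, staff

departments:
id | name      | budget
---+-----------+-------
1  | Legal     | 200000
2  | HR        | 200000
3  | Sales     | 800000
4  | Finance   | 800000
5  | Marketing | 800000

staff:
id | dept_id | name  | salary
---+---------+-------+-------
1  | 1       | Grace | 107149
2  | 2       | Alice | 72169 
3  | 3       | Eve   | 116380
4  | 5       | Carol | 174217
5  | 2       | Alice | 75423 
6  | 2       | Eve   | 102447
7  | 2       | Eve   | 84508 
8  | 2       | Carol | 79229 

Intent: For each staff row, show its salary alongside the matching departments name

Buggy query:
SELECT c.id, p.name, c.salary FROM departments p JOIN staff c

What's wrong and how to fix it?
Bug: Missing join condition: each staff row is matched to all departments rows instead of just its own

Fix: Specify the join condition linking the foreign key to the parent id

Corrected query:
SELECT c.id, p.name, c.salary FROM departments p JOIN staff c ON c.dept_id = p.id

Result:
id | name      | salary
---+-----------+-------
1  | Legal     | 107149
2  | HR        | 72169 
3  | Sales     | 116380
4  | Marketing | 174217
5  | HR        | 75423 
6  | HR        | 102447
7  | HR        | 84508 
8  | HR        | 79229 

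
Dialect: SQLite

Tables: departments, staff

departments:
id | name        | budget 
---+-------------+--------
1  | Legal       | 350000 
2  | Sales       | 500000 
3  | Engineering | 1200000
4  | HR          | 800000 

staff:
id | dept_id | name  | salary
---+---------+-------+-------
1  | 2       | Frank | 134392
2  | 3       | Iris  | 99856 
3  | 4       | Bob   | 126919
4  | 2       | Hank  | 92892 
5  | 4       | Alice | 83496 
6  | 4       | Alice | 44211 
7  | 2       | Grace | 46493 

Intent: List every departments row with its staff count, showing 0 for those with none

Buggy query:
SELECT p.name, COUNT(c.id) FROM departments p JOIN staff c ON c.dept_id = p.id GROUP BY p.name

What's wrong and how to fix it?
Bug: INNER JOIN drops departments rows that have no matching staff rows

Fix: Use LEFT JOIN so parents without children still appear (COUNT(c.id) gives 0)

Corrected query:
SELECT p.name, COUNT(c.id) FROM departments p LEFT JOIN staff c ON c.dept_id = p.id GROUP BY p.name

Result:
name        | COUNT(c.id)
------------+------------
Engineering | 1          
HR          | 3          
Legal       | 0          
Sales       | 3          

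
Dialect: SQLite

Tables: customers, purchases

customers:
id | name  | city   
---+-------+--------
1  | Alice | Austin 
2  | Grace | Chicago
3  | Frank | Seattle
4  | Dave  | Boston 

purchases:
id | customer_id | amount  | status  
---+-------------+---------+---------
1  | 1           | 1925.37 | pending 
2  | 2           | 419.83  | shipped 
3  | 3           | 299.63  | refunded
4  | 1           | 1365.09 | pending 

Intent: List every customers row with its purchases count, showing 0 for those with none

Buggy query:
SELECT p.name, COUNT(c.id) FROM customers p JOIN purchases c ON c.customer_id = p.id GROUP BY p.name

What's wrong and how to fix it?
Bug: An inner join excludes parents with zero children

Fix: Use LEFT JOIN so parents without children still appear (COUNT(c.id) gives 0)

Corrected query:
SELECT p.name, COUNT(c.id) FROM customers p LEFT JOIN purchases c ON c.customer_id = p.id GROUP BY p.name

Result:
name  | COUNT(c.id)
------+------------
Alice | 2          
Dave  | 0          
Frank | 1          
Grace | 1          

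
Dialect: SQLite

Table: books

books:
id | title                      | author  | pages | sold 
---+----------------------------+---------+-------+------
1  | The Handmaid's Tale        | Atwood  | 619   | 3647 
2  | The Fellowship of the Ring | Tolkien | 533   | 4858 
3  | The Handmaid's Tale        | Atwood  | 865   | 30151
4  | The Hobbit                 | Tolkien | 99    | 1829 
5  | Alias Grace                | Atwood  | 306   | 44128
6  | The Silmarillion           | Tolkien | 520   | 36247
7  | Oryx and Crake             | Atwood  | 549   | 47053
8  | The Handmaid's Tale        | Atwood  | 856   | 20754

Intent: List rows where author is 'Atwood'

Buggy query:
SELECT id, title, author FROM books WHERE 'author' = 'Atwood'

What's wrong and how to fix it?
Bug: Single quotes denote string literals in SQL; the column name is being compared as a constant string

Fix: Remove the quotes around the column name (or use double quotes for an identifier)

Corrected query:
SELECT id, title, author FROM books WHERE author = 'Atwood'

Result:
id | title               | author
---+---------------------+-------
1  | The Handmaid's Tale | Atwood
3  | The Handmaid's Tale | Atwood
5  | Alias Grace         | Atwood
7  | Oryx and Crake      | Atwood
8  | The Handmaid's Tale | Atwood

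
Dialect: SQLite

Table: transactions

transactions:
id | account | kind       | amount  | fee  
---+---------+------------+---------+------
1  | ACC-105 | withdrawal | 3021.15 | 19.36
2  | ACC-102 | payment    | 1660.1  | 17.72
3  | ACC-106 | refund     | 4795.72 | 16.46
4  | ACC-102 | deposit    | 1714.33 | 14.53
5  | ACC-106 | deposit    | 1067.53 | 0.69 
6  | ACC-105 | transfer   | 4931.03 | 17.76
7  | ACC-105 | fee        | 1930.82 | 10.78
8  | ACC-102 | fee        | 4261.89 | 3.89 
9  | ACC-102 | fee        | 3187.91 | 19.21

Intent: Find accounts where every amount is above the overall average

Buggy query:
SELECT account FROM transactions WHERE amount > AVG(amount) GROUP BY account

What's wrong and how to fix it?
Bug: WHERE evaluates per row before aggregation, so AVG() is unavailable

Fix: Use a subquery for AVG and a HAVING MIN(...) filter so the condition holds for every row in the group

Corrected query:
SELECT account FROM transactions GROUP BY account HAVING MIN(amount) > (SELECT AVG(amount) FROM transactions)

Result:
(no rows)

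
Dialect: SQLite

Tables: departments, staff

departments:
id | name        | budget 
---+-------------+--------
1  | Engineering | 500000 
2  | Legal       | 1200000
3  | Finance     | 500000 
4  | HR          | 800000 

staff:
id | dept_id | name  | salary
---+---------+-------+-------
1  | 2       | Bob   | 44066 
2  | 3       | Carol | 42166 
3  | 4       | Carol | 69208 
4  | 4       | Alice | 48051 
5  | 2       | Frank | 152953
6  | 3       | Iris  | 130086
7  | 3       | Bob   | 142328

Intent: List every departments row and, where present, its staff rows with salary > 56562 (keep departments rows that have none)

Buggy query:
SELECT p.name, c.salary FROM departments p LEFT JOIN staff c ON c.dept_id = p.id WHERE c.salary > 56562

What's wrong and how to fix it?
Bug: A WHERE condition on the right-hand table after LEFT JOIN drops unmatched parents

Fix: Move the right-table condition into the ON clause so unmatched parents are kept

Corrected query:
SELECT p.name, c.salary FROM departments p LEFT JOIN staff c ON c.dept_id = p.id AND c.salary > 56562

Result:
name        | salary
------------+-------
Engineering | NULL  
Legal       | 152953
Finance     | 130086
Finance     | 142328
HR          | 69208 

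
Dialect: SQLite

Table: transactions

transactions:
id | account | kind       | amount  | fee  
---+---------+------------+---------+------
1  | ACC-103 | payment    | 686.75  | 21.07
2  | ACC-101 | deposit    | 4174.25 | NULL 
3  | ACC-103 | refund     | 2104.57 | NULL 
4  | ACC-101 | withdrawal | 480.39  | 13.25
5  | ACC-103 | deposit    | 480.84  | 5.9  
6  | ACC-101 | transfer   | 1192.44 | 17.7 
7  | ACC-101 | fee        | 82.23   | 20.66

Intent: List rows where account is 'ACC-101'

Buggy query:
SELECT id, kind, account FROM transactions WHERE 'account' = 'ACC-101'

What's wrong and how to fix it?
Bug: 'account' in single quotes is a string literal, not the column; the comparison is literal-vs-literal and never true

Fix: Remove the quotes around the column name (or use double quotes for an identifier)

Corrected query:
SELECT id, kind, account FROM transactions WHERE account = 'ACC-101'

Result:
id | kind       | account
---+------------+--------
2  | deposit    | ACC-101
4  | withdrawal | ACC-101
6  | transfer   | ACC-101
7  | fee        | ACC-101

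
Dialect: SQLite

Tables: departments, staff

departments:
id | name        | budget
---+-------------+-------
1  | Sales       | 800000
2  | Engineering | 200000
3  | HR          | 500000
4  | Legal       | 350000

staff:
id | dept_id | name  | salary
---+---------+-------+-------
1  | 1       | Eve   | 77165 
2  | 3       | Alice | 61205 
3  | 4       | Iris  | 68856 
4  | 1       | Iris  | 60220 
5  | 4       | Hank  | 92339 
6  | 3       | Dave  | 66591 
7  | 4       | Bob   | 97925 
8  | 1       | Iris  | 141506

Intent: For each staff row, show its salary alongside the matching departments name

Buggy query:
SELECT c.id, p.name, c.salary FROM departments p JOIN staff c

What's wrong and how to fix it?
Bug: Missing join condition: each staff row is matched to all departments rows instead of just its own

Fix: Add ON c.dept_id = p.id to the JOIN

Corrected query:
SELECT c.id, p.name, c.salary FROM departments p JOIN staff c ON c.dept_id = p.id

Result:
id | name  | salary
---+-------+-------
1  | Sales | 77165 
2  | HR    | 61205 
3  | Legal | 68856 
4  | Sales | 60220 
5  | Legal | 92339 
6  | HR    | 66591 
7  | Legal | 97925 
8  | Sales | 141506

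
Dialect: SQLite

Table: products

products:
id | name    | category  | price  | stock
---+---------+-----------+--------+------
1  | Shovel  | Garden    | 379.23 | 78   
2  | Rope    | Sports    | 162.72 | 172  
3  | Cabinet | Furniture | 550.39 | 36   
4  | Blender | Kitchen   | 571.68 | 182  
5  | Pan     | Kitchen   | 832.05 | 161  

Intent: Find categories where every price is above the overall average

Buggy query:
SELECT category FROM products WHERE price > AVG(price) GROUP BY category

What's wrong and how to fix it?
Bug: AVG() is an aggregate; it can't sit directly in WHERE

Fix: Use a subquery for AVG and a HAVING MIN(...) filter so the condition holds for every row in the group

Corrected query:
SELECT category FROM products GROUP BY category HAVING MIN(price) > (SELECT AVG(price) FROM products)

Result:
category 
---------
Furniture
Kitchen  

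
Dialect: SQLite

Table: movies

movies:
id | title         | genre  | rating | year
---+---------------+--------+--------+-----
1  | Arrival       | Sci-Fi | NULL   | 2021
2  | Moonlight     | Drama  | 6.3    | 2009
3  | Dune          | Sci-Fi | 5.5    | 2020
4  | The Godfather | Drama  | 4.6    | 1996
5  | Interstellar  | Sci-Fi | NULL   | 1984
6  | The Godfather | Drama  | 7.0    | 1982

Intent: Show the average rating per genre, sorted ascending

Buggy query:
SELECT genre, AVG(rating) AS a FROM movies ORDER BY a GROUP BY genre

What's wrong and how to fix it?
Bug: ORDER BY appears before GROUP BY; SQL clause order requires GROUP BY first

Fix: Reorder: SELECT … FROM … GROUP BY … ORDER BY …

Corrected query:
SELECT genre, AVG(rating) AS a FROM movies GROUP BY genre ORDER BY a

Result:
genre  | a       
-------+---------
Sci-Fi | 5.5     
Drama  | 5.966667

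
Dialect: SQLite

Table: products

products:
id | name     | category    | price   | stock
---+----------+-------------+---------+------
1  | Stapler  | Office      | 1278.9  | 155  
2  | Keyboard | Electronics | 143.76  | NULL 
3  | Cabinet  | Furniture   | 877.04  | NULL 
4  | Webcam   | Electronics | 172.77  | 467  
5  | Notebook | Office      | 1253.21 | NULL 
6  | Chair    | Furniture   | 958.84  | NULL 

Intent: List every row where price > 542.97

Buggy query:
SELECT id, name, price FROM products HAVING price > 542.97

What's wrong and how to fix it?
Bug: This is a non-aggregate query (no GROUP BY, no aggregates), so in SQLite the HAVING clause is invalid here; a row-level condition belongs in WHERE

Fix: Replace HAVING with WHERE since the condition applies to individual rows

Corrected query:
SELECT id, name, price FROM products WHERE price > 542.97

Result:
id | name     | price  
---+----------+--------
1  | Stapler  | 1278.9 
3  | Cabinet  | 877.04 
5  | Notebook | 1253.21
6  | Chair    | 958.84 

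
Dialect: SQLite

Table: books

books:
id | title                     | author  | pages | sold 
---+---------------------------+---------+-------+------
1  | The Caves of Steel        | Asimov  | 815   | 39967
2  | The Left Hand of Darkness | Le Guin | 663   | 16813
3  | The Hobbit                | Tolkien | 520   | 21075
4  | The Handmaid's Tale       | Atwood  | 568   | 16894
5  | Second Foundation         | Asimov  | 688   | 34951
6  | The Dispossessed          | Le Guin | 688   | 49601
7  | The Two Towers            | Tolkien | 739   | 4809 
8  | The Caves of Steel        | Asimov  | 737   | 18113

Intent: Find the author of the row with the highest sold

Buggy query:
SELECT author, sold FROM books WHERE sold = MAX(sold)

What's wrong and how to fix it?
Bug: WHERE is evaluated per row; an aggregate over the whole table isn't defined there

Fix: Wrap MAX in a scalar subquery so WHERE compares against a single value

Corrected query:
SELECT author, sold FROM books WHERE sold = (SELECT MAX(sold) FROM books)

Result:
author  | sold 
--------+------
Le Guin | 49601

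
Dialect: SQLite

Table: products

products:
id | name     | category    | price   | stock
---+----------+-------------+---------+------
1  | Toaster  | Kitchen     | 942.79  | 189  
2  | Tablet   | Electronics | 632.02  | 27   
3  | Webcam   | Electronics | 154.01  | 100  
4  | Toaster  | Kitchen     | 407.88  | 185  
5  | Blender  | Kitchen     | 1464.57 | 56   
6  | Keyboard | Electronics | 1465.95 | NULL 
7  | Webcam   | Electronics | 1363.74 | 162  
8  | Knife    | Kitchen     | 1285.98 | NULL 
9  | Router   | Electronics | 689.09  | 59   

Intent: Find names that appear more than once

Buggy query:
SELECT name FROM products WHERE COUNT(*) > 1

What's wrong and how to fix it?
Bug: COUNT(*) is an aggregate and cannot be used in WHERE

Fix: GROUP BY name, then filter groups with HAVING COUNT(*) > 1

Corrected query:
SELECT name FROM products GROUP BY name HAVING COUNT(*) > 1

Result:
name   
-------
Toaster
Webcam 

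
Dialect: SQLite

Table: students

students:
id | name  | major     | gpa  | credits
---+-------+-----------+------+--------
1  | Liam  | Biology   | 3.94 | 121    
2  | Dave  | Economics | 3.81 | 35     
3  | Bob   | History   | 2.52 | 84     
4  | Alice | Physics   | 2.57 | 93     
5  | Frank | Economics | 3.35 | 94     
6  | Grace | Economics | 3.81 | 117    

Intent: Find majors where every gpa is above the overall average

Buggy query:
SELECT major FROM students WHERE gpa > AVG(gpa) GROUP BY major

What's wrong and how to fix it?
Bug: WHERE evaluates per row before aggregation, so AVG() is unavailable

Fix: Compute the overall average in a scalar subquery and compare each group's MIN against it in HAVING

Corrected query:
SELECT major FROM students GROUP BY major HAVING MIN(gpa) > (SELECT AVG(gpa) FROM students)

Result:
major    
---------
Biology  
Economics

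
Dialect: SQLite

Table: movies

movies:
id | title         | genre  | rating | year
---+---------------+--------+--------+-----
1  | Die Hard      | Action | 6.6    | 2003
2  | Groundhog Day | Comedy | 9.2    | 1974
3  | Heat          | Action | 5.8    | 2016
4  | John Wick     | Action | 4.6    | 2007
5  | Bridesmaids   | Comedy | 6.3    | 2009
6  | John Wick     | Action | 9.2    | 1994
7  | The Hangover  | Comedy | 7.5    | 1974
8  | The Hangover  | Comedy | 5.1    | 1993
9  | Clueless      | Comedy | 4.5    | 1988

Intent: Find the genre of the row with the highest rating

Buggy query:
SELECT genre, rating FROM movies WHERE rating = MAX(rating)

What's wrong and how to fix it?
Bug: WHERE is evaluated per row; an aggregate over the whole table isn't defined there

Fix: Use a subquery: WHERE rating = (SELECT MAX(rating) FROM movies)

Corrected query:
SELECT genre, rating FROM movies WHERE rating = (SELECT MAX(rating) FROM movies)

Result:
genre  | rating
-------+-------
Comedy | 9.2   
Action | 9.2   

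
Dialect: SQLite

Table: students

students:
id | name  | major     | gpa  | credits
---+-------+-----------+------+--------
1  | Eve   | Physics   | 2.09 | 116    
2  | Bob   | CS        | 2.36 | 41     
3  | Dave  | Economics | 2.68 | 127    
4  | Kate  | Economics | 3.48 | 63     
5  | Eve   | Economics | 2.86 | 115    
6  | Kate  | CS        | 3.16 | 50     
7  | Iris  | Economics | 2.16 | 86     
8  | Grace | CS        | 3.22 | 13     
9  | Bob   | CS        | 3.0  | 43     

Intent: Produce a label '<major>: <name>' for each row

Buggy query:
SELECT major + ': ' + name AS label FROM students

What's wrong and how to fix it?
Bug: '+' is numeric addition; on text columns SQLite converts them to 0 instead of concatenating

Fix: Replace + with || to concatenate text

Corrected query:
SELECT major || ': ' || name AS label FROM students

Result:
label          
---------------
Physics: Eve   
CS: Bob        
Economics: Dave
Economics: Kate
Economics: Eve 
CS: Kate       
Economics: Iris
CS: Grace      
CS: Bob        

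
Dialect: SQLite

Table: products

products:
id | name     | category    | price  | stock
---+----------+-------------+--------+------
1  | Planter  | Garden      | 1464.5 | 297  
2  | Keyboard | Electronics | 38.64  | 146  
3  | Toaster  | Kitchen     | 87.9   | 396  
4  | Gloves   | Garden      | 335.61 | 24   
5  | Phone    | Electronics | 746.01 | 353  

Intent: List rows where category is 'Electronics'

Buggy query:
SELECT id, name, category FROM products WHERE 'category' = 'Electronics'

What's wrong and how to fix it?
Bug: 'category' in single quotes is a string literal, not the column; the comparison is literal-vs-literal and never true

Fix: Reference the column as category without single quotes

Corrected query:
SELECT id, name, category FROM products WHERE category = 'Electronics'

Result:
id | name     | category   
---+----------+------------
2  | Keyboard | Electronics
5  | Phone    | Electronics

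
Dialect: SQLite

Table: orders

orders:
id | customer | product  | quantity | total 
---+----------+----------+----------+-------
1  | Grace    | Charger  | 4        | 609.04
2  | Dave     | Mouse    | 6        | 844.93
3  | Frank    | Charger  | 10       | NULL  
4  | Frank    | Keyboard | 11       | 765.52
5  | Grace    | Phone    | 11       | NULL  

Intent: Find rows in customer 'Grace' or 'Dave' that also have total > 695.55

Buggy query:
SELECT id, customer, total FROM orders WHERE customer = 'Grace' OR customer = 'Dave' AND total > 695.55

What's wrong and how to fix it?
Bug: Without parentheses, AND is evaluated before OR, so the total filter only applies to the 'Dave' branch

Fix: Group the OR with parentheses (or use IN), then AND the threshold

Corrected query:
SELECT id, customer, total FROM orders WHERE (customer = 'Grace' OR customer = 'Dave') AND total > 695.55

Result:
id | customer | total 
---+----------+-------
2  | Dave     | 844.93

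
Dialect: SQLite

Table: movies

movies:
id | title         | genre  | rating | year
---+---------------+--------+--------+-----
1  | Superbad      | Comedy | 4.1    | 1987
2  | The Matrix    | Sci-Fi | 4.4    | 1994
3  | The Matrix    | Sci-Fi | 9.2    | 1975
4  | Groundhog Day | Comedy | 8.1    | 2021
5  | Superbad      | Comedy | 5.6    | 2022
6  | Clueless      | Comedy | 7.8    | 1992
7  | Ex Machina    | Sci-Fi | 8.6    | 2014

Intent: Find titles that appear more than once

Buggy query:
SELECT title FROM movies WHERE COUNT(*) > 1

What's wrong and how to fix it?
Bug: COUNT(*) is an aggregate and cannot be used in WHERE

Fix: Group first, then use HAVING for the count condition

Corrected query:
SELECT title FROM movies GROUP BY title HAVING COUNT(*) > 1

Result:
title     
----------
Superbad  
The Matrix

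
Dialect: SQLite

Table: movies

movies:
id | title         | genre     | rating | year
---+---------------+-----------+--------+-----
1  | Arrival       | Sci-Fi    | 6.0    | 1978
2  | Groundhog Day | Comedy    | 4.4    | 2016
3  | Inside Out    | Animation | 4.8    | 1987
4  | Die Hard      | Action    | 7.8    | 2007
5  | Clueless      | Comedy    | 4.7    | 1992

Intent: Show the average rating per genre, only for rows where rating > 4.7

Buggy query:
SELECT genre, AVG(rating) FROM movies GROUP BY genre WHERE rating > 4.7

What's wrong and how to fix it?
Bug: Row-level WHERE must come before GROUP BY in the clause order

Fix: Move the WHERE clause before GROUP BY

Corrected query:
SELECT genre, AVG(rating) FROM movies WHERE rating > 4.7 GROUP BY genre

Result:
genre     | AVG(rating)
----------+------------
Action    | 7.8        
Animation | 4.8        
Sci-Fi    | 6          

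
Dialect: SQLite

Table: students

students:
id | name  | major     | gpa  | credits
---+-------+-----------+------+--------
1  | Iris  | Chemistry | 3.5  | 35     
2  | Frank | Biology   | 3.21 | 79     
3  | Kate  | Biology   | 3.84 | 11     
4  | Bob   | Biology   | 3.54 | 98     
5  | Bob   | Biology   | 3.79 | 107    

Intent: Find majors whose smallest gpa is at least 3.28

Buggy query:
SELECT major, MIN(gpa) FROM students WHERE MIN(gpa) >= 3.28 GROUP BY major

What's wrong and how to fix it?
Bug: MIN() in WHERE is a misuse of aggregate

Fix: Use HAVING for the per-group MIN condition

Corrected query:
SELECT major, MIN(gpa) FROM students GROUP BY major HAVING MIN(gpa) >= 3.28

Result:
major     | MIN(gpa)
----------+---------
Chemistry | 3.5     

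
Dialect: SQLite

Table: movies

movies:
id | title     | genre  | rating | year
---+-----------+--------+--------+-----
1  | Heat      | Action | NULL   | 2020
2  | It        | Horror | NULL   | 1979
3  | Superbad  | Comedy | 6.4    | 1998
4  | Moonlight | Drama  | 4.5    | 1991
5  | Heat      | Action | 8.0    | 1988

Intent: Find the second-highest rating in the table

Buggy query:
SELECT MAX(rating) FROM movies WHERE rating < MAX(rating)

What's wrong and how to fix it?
Bug: The inner MAX is an aggregate inside WHERE, which is not allowed

Fix: Put the inner MAX in a scalar subquery

Corrected query:
SELECT MAX(rating) FROM movies WHERE rating < (SELECT MAX(rating) FROM movies)

Result:
MAX(rating)
-----------
6.4        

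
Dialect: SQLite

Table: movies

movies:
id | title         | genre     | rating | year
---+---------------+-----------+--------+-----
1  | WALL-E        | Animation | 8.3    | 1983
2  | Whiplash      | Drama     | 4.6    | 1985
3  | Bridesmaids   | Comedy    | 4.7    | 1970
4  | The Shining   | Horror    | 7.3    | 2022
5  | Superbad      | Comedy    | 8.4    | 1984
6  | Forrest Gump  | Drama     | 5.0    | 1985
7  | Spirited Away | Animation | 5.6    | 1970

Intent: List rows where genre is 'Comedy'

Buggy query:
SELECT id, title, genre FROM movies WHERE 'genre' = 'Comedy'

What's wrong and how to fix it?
Bug: 'genre' in single quotes is a string literal, not the column; the comparison is literal-vs-literal and never true

Fix: Remove the quotes around the column name (or use double quotes for an identifier)

Corrected query:
SELECT id, title, genre FROM movies WHERE genre = 'Comedy'

Result:
id | title       | genre 
---+-------------+-------
3  | Bridesmaids | Comedy
5  | Superbad    | Comedy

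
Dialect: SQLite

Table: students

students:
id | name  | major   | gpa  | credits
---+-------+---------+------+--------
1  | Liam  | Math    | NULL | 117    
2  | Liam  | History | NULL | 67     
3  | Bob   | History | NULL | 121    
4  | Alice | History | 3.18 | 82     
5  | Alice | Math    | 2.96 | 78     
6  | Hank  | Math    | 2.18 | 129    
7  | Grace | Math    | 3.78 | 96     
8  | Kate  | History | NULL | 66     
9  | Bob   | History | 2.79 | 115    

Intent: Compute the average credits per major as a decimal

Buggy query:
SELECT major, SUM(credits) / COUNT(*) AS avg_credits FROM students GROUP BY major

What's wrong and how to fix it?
Bug: Both operands are integers, so '/' performs integer division and truncates

Fix: Cast one side to REAL so the division keeps the fractional part

Corrected query:
SELECT major, SUM(credits) * 1.0 / COUNT(*) AS avg_credits FROM students GROUP BY major

Result:
major   | avg_credits
--------+------------
History | 90.2       
Math    | 105        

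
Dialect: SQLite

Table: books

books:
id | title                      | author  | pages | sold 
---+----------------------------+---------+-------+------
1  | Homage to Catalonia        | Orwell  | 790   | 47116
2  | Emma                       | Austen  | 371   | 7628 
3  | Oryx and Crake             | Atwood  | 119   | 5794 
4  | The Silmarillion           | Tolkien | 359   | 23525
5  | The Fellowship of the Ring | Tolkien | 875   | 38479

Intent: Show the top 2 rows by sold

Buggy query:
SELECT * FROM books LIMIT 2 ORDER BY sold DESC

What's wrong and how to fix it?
Bug: LIMIT must come after ORDER BY

Fix: Swap the clauses: ORDER BY first, then LIMIT

Corrected query:
SELECT * FROM books ORDER BY sold DESC LIMIT 2

Result:
id | title                      | author  | pages | sold 
---+----------------------------+---------+-------+------
1  | Homage to Catalonia        | Orwell  | 790   | 47116
5  | The Fellowship of the Ring | Tolkien | 875   | 38479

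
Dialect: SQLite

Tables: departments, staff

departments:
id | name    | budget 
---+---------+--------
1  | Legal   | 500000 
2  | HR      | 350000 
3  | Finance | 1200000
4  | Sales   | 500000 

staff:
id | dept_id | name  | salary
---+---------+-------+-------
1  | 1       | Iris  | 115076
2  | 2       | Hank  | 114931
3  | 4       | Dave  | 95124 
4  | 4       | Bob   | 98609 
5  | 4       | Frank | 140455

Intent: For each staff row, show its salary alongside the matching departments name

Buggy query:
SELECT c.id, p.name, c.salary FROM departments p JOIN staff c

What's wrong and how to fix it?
Bug: JOIN with no ON clause produces a cartesian product; every staff row pairs with every departments row

Fix: Specify the join condition linking the foreign key to the parent id

Corrected query:
SELECT c.id, p.name, c.salary FROM departments p JOIN staff c ON c.dept_id = p.id

Result:
id | name  | salary
---+-------+-------
1  | Legal | 115076
2  | HR    | 114931
3  | Sales | 95124 
4  | Sales | 98609 
5  | Sales | 140455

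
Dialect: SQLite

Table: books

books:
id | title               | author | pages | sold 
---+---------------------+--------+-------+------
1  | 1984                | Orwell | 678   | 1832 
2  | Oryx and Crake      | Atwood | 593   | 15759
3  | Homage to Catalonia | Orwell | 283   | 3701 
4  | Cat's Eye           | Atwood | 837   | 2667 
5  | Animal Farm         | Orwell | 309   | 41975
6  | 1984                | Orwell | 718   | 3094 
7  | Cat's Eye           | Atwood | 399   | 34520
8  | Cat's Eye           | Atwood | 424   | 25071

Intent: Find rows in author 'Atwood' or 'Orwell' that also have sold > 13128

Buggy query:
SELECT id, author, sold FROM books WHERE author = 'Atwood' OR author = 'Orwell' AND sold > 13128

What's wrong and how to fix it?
Bug: Without parentheses, AND is evaluated before OR, so the sold filter only applies to the 'Orwell' branch

Fix: Group the OR with parentheses (or use IN), then AND the threshold

Corrected query:
SELECT id, author, sold FROM books WHERE (author = 'Atwood' OR author = 'Orwell') AND sold > 13128

Result:
id | author | sold 
---+--------+------
2  | Atwood | 15759
5  | Orwell | 41975
7  | Atwood | 34520
8  | Atwood | 25071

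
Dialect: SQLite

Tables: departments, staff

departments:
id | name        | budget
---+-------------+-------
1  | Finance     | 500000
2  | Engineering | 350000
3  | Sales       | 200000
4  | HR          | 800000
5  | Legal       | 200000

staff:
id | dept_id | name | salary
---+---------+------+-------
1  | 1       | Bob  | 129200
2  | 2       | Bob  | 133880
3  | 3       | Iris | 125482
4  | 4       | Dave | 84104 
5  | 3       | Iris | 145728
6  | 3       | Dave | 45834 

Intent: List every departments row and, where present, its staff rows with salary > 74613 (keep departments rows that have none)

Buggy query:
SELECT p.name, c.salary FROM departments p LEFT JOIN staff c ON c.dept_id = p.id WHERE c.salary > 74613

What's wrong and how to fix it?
Bug: A WHERE condition on the right-hand table after LEFT JOIN drops unmatched parents

Fix: Move the right-table condition into the ON clause so unmatched parents are kept

Corrected query:
SELECT p.name, c.salary FROM departments p LEFT JOIN staff c ON c.dept_id = p.id AND c.salary > 74613

Result:
name        | salary
------------+-------
Finance     | 129200
Engineering | 133880
Sales       | 125482
Sales       | 145728
HR          | 84104 
Legal       | NULL  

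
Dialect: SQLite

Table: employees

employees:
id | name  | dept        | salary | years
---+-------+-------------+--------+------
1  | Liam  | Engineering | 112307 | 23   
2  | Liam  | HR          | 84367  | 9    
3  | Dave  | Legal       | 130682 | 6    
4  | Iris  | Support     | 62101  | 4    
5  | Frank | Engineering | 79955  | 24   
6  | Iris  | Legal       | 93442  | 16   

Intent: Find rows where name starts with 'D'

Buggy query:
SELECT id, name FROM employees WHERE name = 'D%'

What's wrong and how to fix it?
Bug: Wildcards only work with LIKE; '=' treats '%' as a literal character

Fix: Replace '=' with LIKE so 'D%' is treated as a pattern

Corrected query:
SELECT id, name FROM employees WHERE name LIKE 'D%'

Result:
id | name
---+-----
3  | Dave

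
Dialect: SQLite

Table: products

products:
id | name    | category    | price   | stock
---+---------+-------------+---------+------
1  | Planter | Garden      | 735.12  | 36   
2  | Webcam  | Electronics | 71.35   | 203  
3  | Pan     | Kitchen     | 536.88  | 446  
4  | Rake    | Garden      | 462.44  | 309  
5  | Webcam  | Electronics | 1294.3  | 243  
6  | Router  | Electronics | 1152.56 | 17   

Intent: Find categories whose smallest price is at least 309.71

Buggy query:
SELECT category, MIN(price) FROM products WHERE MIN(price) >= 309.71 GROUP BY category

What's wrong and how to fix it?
Bug: Aggregates like MIN are computed per group after WHERE runs

Fix: Use HAVING for the per-group MIN condition

Corrected query:
SELECT category, MIN(price) FROM products GROUP BY category HAVING MIN(price) >= 309.71

Result:
category | MIN(price)
---------+-----------
Garden   | 462.44    
Kitchen  | 536.88    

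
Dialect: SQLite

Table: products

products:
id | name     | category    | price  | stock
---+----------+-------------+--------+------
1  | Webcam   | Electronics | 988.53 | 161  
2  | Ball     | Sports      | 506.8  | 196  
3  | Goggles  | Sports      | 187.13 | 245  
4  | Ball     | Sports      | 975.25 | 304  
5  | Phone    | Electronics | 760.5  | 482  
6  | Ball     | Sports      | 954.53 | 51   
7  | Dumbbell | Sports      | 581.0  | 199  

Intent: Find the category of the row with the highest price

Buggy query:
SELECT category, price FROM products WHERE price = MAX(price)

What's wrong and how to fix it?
Bug: WHERE is evaluated per row; an aggregate over the whole table isn't defined there

Fix: Wrap MAX in a scalar subquery so WHERE compares against a single value

Corrected query:
SELECT category, price FROM products WHERE price = (SELECT MAX(price) FROM products)

Result:
category    | price 
------------+-------
Electronics | 988.53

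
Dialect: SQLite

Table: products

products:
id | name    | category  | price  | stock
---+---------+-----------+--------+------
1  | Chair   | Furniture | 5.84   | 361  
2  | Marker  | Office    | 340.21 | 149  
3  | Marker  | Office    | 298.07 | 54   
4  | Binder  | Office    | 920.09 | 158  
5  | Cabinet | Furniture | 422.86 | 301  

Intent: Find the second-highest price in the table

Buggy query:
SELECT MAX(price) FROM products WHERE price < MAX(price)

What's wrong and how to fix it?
Bug: MAX(price) on the right of the comparison is an aggregate-in-WHERE error

Fix: Put the inner MAX in a scalar subquery

Corrected query:
SELECT MAX(price) FROM products WHERE price < (SELECT MAX(price) FROM products)

Result:
MAX(price)
----------
422.86    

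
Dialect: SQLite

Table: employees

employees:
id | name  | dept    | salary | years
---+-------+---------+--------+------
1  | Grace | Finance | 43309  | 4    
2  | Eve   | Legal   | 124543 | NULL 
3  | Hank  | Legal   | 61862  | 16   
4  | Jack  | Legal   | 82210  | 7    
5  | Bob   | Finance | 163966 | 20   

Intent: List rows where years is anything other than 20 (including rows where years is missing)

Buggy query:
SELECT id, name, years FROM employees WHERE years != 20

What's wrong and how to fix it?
Bug: 'years != 20' is unknown when years is NULL, so NULL rows are silently excluded

Fix: Handle NULL separately with IS NULL alongside the inequality

Corrected query:
SELECT id, name, years FROM employees WHERE years != 20 OR years IS NULL

Result:
id | name  | years
---+-------+------
1  | Grace | 4    
2  | Eve   | NULL 
3  | Hank  | 16   
4  | Jack  | 7    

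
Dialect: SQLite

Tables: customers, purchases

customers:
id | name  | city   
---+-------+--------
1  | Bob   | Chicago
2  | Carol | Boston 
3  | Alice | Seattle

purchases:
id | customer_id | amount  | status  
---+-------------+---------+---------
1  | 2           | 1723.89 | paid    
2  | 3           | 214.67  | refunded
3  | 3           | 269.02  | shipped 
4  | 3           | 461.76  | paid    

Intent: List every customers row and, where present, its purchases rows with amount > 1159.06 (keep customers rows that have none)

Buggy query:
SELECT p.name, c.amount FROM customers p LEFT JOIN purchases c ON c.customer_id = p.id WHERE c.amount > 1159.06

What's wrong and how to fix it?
Bug: Filtering c.amount in WHERE discards the NULL rows produced by LEFT JOIN, turning it into an inner join

Fix: Move the right-table condition into the ON clause so unmatched parents are kept

Corrected query:
SELECT p.name, c.amount FROM customers p LEFT JOIN purchases c ON c.customer_id = p.id AND c.amount > 1159.06

Result:
name  | amount 
------+--------
Bob   | NULL   
Carol | 1723.89
Alice | NULL   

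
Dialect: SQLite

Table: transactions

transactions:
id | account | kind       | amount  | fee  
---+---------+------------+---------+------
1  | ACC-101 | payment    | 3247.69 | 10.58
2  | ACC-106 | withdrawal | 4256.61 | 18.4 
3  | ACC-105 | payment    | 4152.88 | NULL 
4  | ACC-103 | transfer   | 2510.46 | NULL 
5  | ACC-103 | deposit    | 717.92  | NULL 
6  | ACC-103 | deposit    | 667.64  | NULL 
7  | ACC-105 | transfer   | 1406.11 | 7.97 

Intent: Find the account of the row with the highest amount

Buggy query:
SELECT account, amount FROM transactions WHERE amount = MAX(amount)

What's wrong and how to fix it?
Bug: MAX(amount) is an aggregate and cannot be used directly in WHERE

Fix: Use a subquery: WHERE amount = (SELECT MAX(amount) FROM transactions)

Corrected query:
SELECT account, amount FROM transactions WHERE amount = (SELECT MAX(amount) FROM transactions)

Result:
account | amount 
--------+--------
ACC-106 | 4256.61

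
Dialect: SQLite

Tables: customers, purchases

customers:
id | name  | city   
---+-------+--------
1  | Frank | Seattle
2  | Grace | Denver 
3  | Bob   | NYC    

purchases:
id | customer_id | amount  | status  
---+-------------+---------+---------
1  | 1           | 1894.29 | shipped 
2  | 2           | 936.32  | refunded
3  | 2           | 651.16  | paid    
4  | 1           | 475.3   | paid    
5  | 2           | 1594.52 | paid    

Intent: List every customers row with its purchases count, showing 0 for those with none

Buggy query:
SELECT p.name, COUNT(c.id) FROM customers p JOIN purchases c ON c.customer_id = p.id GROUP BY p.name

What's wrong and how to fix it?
Bug: An inner join excludes parents with zero children

Fix: Use LEFT JOIN so parents without children still appear (COUNT(c.id) gives 0)

Corrected query:
SELECT p.name, COUNT(c.id) FROM customers p LEFT JOIN purchases c ON c.customer_id = p.id GROUP BY p.name

Result:
name  | COUNT(c.id)
------+------------
Bob   | 0          
Frank | 2          
Grace | 3          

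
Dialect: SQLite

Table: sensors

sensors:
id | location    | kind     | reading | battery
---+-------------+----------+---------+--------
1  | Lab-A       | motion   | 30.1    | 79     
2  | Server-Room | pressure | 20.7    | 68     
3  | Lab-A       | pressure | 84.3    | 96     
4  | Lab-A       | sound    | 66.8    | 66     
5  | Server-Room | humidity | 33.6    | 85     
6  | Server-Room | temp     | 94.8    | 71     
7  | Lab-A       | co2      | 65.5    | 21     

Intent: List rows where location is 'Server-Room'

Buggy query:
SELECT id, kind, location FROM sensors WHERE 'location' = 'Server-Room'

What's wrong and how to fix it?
Bug: 'location' in single quotes is a string literal, not the column; the comparison is literal-vs-literal and never true

Fix: Reference the column as location without single quotes

Corrected query:
SELECT id, kind, location FROM sensors WHERE location = 'Server-Room'

Result:
id | kind     | location   
---+----------+------------
2  | pressure | Server-Room
5  | humidity | Server-Room
6  | temp     | Server-Room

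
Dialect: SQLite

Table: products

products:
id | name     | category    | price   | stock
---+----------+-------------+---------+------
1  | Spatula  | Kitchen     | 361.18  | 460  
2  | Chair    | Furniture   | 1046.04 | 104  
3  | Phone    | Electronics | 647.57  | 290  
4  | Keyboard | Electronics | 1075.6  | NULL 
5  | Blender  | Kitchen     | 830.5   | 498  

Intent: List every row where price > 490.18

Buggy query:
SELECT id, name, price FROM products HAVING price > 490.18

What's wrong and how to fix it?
Bug: This is a non-aggregate query (no GROUP BY, no aggregates), so in SQLite the HAVING clause is invalid here; a row-level condition belongs in WHERE

Fix: Use WHERE for row-level filtering

Corrected query:
SELECT id, name, price FROM products WHERE price > 490.18

Result:
id | name     | price  
---+----------+--------
2  | Chair    | 1046.04
3  | Phone    | 647.57 
4  | Keyboard | 1075.6 
5  | Blender  | 830.5  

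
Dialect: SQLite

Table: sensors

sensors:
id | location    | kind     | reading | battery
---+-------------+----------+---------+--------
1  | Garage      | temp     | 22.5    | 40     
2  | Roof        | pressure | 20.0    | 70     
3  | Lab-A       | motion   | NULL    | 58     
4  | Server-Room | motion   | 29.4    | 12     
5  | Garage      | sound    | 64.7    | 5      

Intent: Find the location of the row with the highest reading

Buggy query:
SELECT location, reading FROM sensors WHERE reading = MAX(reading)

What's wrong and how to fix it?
Bug: MAX(reading) is an aggregate and cannot be used directly in WHERE

Fix: Use a subquery: WHERE reading = (SELECT MAX(reading) FROM sensors)

Corrected query:
SELECT location, reading FROM sensors WHERE reading = (SELECT MAX(reading) FROM sensors)

Result:
location | reading
---------+--------
Garage   | 64.7   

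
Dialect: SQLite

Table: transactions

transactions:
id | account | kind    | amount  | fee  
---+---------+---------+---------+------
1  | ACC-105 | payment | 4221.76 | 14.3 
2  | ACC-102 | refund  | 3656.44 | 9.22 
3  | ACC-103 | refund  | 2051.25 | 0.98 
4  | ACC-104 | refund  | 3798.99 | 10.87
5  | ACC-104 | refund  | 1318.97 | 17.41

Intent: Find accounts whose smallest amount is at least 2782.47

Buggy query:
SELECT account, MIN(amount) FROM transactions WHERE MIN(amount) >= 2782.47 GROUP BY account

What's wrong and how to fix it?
Bug: MIN() in WHERE is a misuse of aggregate

Fix: Use HAVING for the per-group MIN condition

Corrected query:
SELECT account, MIN(amount) FROM transactions GROUP BY account HAVING MIN(amount) >= 2782.47

Result:
account | MIN(amount)
--------+------------
ACC-102 | 3656.44    
ACC-105 | 4221.76    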